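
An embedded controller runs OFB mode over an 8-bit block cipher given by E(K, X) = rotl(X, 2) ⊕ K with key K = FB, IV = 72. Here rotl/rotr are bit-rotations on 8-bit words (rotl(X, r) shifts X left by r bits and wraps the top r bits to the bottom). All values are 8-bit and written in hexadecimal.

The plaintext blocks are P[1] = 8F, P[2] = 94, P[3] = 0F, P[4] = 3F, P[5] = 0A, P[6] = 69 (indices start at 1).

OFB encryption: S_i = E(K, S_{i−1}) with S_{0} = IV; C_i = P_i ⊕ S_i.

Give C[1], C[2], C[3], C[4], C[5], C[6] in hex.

C[1] = BD, C[2] = A7, C[3] = 38, C[4] = 18, C[5] = 6D, C[6] = 0F

C[1]: S = E(K, 72) = 32; 8F ⊕ 32 = BD.
C[2]: S = E(K, 32) = 33; 94 ⊕ 33 = A7.
C[3]: S = E(K, 33) = 37; 0F ⊕ 37 = 38.
C[4]: S = E(K, 37) = 27; 3F ⊕ 27 = 18.
C[5]: S = E(K, 27) = 67; 0A ⊕ 67 = 6D.
C[6]: S = E(K, 67) = 66; 69 ⊕ 66 = 0F.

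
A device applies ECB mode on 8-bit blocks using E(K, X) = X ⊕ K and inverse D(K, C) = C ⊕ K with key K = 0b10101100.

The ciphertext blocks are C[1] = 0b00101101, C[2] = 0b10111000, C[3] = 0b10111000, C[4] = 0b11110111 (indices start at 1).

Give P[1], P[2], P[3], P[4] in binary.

ECB decryption: P_i = D(K, C_i).
P[1]: D(K, 0b00101101) = 0b10000001.
P[2]: D(K, 0b10111000) = 0b00010100.
P[3]: D(K, 0b10111000) = 0b00010100.
P[4]: D(K, 0b11110111) = 0b01011011.

P[1] = 0b10000001, P[2] = 0b00010100, P[3] = 0b00010100, P[4] = 0b01011011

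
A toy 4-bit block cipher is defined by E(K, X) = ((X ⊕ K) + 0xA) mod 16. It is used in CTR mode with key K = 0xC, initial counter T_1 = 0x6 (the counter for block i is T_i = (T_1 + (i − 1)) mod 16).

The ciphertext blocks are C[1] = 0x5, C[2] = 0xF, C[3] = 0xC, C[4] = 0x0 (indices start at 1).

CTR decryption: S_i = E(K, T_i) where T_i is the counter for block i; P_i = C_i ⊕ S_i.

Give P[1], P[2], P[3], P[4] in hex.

P[1]: T = 0x6, S = E(K, T) = 0x4; 0x5 ⊕ 0x4 = 0x1.
P[2]: T = 0x7, S = E(K, T) = 0x5; 0xF ⊕ 0x5 = 0xA.
P[3]: T = 0x8, S = E(K, T) = 0xE; 0xC ⊕ 0xE = 0x2.
P[4]: T = 0x9, S = E(K, T) = 0xF; 0x0 ⊕ 0xF = 0xF.

P[1] = 0x1, P[2] = 0xA, P[3] = 0x2, P[4] = 0xF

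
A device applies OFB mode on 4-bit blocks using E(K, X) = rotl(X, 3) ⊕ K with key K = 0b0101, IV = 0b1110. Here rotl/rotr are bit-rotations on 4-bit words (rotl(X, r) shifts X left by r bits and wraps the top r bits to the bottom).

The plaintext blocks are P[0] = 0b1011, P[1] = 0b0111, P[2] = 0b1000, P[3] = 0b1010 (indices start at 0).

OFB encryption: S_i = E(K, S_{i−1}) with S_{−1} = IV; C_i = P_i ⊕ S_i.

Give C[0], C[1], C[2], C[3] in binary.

C[0]: S = E(K, 0b1110) = 0b0010; 0b1011 ⊕ 0b0010 = 0b1001.
C[1]: S = E(K, 0b0010) = 0b0100; 0b0111 ⊕ 0b0100 = 0b0011.
C[2]: S = E(K, 0b0100) = 0b0111; 0b1000 ⊕ 0b0111 = 0b1111.
C[3]: S = E(K, 0b0111) = 0b1110; 0b1010 ⊕ 0b1110 = 0b0100.

C[0] = 0b1001, C[1] = 0b0011, C[2] = 0b1111, C[3] = 0b0100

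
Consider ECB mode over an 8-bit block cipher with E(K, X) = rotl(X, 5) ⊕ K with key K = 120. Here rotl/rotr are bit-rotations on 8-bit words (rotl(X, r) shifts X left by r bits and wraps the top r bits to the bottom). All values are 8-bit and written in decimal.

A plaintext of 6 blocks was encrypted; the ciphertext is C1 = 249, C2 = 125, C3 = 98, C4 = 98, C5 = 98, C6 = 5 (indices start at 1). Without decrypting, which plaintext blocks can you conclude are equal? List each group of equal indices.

ECB encrypts each block independently with the same key, so equal ciphertext blocks imply equal plaintext blocks.
C3 = C4 = C5 = 98, so P3 = P4 = P5.

P3 = P4 = P5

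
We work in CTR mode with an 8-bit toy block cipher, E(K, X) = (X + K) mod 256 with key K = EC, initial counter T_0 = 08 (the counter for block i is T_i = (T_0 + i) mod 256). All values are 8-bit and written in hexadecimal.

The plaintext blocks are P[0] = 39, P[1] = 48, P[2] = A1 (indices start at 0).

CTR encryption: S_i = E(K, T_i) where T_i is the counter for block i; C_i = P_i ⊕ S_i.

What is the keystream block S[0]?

C[0]: T = 08, S = E(K, T) = F4; 39 ⊕ F4 = CD.
So S[0] = F4.

F4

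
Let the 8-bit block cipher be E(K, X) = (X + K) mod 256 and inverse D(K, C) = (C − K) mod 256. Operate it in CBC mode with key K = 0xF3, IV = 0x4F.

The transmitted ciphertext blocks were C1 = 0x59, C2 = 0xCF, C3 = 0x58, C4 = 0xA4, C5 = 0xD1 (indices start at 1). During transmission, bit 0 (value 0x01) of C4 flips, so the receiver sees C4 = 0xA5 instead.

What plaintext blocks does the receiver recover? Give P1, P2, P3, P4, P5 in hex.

CBC decryption: P_i = D(K, C_i) ⊕ C_{i−1}, with C_{0} = IV.
Only C4 changed, to 0xA5. In CBC, a change in C_i garbles P_i and flips the same bit in P_{i+1}. Decrypting the received ciphertext:
P1: D(K, 0x59) = 0x66; 0x66 ⊕ 0x4F = 0x29.
P2: D(K, 0xCF) = 0xDC; 0xDC ⊕ 0x59 = 0x85.
P3: D(K, 0x58) = 0x65; 0x65 ⊕ 0xCF = 0xAA.
P4: D(K, 0xA5) = 0xB2; 0xB2 ⊕ 0x58 = 0xEA.
P5: D(K, 0xD1) = 0xDE; 0xDE ⊕ 0xA5 = 0x7B.
Blocks that differ from the original plaintext: P4, P5.

P1 = 0x29, P2 = 0x85, P3 = 0xAA, P4 = 0xEA, P5 = 0x7B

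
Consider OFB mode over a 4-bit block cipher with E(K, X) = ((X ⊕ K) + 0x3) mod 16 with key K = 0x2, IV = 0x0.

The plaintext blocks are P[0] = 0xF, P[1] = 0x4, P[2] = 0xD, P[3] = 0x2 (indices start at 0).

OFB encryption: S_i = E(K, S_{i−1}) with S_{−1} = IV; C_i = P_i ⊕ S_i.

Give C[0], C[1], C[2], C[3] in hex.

C[0] = 0xA, C[1] = 0xE, C[2] = 0x6, C[3] = 0xE

C[0]: S = E(K, 0x0) = 0x5; 0xF ⊕ 0x5 = 0xA.
C[1]: S = E(K, 0x5) = 0xA; 0x4 ⊕ 0xA = 0xE.
C[2]: S = E(K, 0xA) = 0xB; 0xD ⊕ 0xB = 0x6.
C[3]: S = E(K, 0xB) = 0xC; 0x2 ⊕ 0xC = 0xE.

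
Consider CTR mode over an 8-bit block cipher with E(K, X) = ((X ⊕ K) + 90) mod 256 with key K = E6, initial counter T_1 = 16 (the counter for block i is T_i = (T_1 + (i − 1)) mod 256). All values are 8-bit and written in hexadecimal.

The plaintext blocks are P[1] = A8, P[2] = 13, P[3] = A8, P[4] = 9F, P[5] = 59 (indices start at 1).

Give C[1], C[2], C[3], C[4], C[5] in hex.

CTR encryption: S_i = E(K, T_i) where T_i is the counter for block i; C_i = P_i ⊕ S_i.
C[1]: T = 16, S = E(K, T) = 80; A8 ⊕ 80 = 28.
C[2]: T = 17, S = E(K, T) = 81; 13 ⊕ 81 = 92.
C[3]: T = 18, S = E(K, T) = 8E; A8 ⊕ 8E = 26.
C[4]: T = 19, S = E(K, T) = 8F; 9F ⊕ 8F = 10.
C[5]: T = 1A, S = E(K, T) = 8C; 59 ⊕ 8C = D5.

C[1] = 28, C[2] = 92, C[3] = 26, C[4] = 10, C[5] = D5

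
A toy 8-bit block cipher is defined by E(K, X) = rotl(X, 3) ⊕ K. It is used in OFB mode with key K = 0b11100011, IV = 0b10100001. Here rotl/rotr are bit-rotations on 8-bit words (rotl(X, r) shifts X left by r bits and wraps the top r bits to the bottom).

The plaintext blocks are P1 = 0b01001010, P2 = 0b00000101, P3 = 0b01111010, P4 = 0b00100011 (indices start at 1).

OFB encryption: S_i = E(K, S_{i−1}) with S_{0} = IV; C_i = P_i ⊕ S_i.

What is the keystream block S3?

0b01000111

C1: S = E(K, 0b10100001) = 0b11101110; 0b01001010 ⊕ 0b11101110 = 0b10100100.
C2: S = E(K, 0b11101110) = 0b10010100; 0b00000101 ⊕ 0b10010100 = 0b10010001.
C3: S = E(K, 0b10010100) = 0b01000111; 0b01111010 ⊕ 0b01000111 = 0b00111101.
So S3 = 0b01000111.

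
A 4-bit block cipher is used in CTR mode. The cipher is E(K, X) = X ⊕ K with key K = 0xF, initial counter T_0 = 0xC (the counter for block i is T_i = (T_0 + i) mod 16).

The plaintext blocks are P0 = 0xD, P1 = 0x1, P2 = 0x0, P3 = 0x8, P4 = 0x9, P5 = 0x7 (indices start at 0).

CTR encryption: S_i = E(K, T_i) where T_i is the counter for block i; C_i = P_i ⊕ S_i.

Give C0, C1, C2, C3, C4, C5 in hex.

C0 = 0xE, C1 = 0x3, C2 = 0x1, C3 = 0x8, C4 = 0x6, C5 = 0x9

C0: T = 0xC, S = E(K, T) = 0x3; 0xD ⊕ 0x3 = 0xE.
C1: T = 0xD, S = E(K, T) = 0x2; 0x1 ⊕ 0x2 = 0x3.
C2: T = 0xE, S = E(K, T) = 0x1; 0x0 ⊕ 0x1 = 0x1.
C3: T = 0xF, S = E(K, T) = 0x0; 0x8 ⊕ 0x0 = 0x8.
C4: T = 0x0, S = E(K, T) = 0xF; 0x9 ⊕ 0xF = 0x6.
C5: T = 0x1, S = E(K, T) = 0xE; 0x7 ⊕ 0xE = 0x9.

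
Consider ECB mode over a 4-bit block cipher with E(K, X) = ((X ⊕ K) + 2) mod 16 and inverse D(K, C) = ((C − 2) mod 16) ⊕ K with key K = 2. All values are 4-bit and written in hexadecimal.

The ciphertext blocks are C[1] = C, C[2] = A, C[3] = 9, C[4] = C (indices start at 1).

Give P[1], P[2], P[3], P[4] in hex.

P[1] = 8, P[2] = A, P[3] = 5, P[4] = 8

ECB decryption: P_i = D(K, C_i).
P[1]: D(K, C) = 8.
P[2]: D(K, A) = A.
P[3]: D(K, 9) = 5.
P[4]: D(K, C) = 8.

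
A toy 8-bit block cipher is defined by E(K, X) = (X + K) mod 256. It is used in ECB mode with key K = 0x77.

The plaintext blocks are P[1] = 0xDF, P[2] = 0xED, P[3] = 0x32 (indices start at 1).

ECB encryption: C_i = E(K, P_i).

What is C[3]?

C[3]: E(K, 0x32) = 0xA9.

C[3] = 0xA9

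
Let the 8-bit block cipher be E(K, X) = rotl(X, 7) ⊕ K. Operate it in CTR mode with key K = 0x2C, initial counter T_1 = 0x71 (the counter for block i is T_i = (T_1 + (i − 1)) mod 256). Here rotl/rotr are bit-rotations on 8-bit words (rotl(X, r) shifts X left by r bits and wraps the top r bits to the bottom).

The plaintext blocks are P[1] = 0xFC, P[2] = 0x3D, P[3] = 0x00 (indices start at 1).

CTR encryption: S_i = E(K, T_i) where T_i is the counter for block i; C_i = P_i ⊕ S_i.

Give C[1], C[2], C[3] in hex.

C[1] = 0x68, C[2] = 0x28, C[3] = 0x95

C[1]: T = 0x71, S = E(K, T) = 0x94; 0xFC ⊕ 0x94 = 0x68.
C[2]: T = 0x72, S = E(K, T) = 0x15; 0x3D ⊕ 0x15 = 0x28.
C[3]: T = 0x73, S = E(K, T) = 0x95; 0x00 ⊕ 0x95 = 0x95.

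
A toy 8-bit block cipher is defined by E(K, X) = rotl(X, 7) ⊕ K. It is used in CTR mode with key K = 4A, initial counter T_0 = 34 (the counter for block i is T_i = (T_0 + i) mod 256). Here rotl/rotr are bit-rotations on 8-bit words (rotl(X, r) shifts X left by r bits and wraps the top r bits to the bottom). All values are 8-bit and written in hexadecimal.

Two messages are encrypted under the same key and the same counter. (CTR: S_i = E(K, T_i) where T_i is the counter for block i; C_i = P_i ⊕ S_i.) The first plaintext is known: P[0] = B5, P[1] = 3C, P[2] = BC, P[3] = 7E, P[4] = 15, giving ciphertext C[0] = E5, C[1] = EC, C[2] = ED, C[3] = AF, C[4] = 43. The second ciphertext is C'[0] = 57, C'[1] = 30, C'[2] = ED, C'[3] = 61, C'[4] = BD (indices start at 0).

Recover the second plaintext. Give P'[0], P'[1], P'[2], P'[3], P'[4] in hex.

P'[0] = 07, P'[1] = E0, P'[2] = BC, P'[3] = B0, P'[4] = EB

In CTR with a reused counter, both messages share the same keystream S_i, so C_i ⊕ C'_i = P_i ⊕ P'_i and thus P'_i = P_i ⊕ C_i ⊕ C'_i.
P'[0]: B5 ⊕ E5 ⊕ 57 = 07.
P'[1]: 3C ⊕ EC ⊕ 30 = E0.
P'[2]: BC ⊕ ED ⊕ ED = BC.
P'[3]: 7E ⊕ AF ⊕ 61 = B0.
P'[4]: 15 ⊕ 43 ⊕ BD = EB.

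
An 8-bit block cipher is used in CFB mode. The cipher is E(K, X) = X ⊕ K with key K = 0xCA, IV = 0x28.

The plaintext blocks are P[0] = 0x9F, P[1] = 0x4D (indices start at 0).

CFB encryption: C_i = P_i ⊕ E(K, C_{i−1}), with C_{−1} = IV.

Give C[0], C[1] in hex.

C[0]: E(K, 0x28) = 0xE2; 0x9F ⊕ 0xE2 = 0x7D.
C[1]: E(K, 0x7D) = 0xB7; 0x4D ⊕ 0xB7 = 0xFA.

C[0] = 0x7D, C[1] = 0xFA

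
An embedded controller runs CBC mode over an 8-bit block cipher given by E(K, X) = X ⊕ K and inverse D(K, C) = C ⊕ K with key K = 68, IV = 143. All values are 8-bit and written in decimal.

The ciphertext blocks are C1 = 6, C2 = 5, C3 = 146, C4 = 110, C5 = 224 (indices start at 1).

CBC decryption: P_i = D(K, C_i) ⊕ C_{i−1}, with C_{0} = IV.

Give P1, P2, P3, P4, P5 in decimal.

P1 = 205, P2 = 71, P3 = 211, P4 = 184, P5 = 202

P1: D(K, 6) = 66; 66 ⊕ 143 = 205.
P2: D(K, 5) = 65; 65 ⊕ 6 = 71.
P3: D(K, 146) = 214; 214 ⊕ 5 = 211.
P4: D(K, 110) = 42; 42 ⊕ 146 = 184.
P5: D(K, 224) = 164; 164 ⊕ 110 = 202.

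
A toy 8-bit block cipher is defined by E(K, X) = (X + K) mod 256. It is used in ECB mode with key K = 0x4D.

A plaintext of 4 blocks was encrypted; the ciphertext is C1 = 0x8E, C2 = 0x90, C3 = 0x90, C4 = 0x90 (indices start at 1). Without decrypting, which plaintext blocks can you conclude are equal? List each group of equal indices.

ECB encrypts each block independently with the same key, so equal ciphertext blocks imply equal plaintext blocks.
C2 = C3 = C4 = 0x90, so P2 = P3 = P4.

P2 = P3 = P4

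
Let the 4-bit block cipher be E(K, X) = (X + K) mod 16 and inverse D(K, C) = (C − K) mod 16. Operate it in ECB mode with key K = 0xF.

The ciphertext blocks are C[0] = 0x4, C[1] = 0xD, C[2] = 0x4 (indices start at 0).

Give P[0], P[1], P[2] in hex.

P[0] = 0x5, P[1] = 0xE, P[2] = 0x5

ECB decryption: P_i = D(K, C_i).
P[0]: D(K, 0x4) = 0x5.
P[1]: D(K, 0xD) = 0xE.
P[2]: D(K, 0x4) = 0x5.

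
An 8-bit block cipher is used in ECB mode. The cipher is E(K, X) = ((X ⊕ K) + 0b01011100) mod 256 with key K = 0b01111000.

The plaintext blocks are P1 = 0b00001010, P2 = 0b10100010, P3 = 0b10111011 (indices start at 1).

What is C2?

C2 = 0b00110110

ECB encryption: C_i = E(K, P_i).
C2: E(K, 0b10100010) = 0b00110110.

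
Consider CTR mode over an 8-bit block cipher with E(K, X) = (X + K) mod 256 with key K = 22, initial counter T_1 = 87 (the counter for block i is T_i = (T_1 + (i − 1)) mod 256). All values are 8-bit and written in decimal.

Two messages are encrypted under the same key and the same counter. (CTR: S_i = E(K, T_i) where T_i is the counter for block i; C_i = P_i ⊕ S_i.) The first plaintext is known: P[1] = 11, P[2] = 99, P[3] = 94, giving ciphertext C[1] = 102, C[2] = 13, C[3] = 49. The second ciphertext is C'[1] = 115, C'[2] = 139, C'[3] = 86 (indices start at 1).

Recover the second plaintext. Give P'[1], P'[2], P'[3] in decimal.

P'[1] = 30, P'[2] = 229, P'[3] = 57

In CTR with a reused counter, both messages share the same keystream S_i, so C_i ⊕ C'_i = P_i ⊕ P'_i and thus P'_i = P_i ⊕ C_i ⊕ C'_i.
P'[1]: 11 ⊕ 102 ⊕ 115 = 30.
P'[2]: 99 ⊕ 13 ⊕ 139 = 229.
P'[3]: 94 ⊕ 49 ⊕ 86 = 57.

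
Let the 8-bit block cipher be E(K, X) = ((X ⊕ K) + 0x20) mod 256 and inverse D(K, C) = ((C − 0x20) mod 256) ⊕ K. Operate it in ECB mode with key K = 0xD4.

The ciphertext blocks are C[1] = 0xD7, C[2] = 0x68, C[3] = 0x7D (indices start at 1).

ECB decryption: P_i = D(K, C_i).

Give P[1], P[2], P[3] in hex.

P[1]: D(K, 0xD7) = 0x63.
P[2]: D(K, 0x68) = 0x9C.
P[3]: D(K, 0x7D) = 0x89.

P[1] = 0x63, P[2] = 0x9C, P[3] = 0x89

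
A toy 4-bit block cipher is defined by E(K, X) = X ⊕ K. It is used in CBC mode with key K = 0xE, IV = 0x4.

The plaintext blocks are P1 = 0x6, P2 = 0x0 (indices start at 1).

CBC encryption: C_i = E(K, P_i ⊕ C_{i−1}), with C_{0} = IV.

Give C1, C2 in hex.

C1: P1 ⊕ 0x4 = 0x2; E(K, 0x2) = 0xC.
C2: P2 ⊕ 0xC = 0xC; E(K, 0xC) = 0x2.

C1 = 0xC, C2 = 0x2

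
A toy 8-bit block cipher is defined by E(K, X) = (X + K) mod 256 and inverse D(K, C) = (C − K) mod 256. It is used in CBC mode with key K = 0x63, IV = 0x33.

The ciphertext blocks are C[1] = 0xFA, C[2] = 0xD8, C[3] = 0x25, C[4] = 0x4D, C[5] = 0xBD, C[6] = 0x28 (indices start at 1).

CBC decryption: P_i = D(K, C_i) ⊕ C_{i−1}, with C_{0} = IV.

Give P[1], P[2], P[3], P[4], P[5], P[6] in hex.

P[1]: D(K, 0xFA) = 0x97; 0x97 ⊕ 0x33 = 0xA4.
P[2]: D(K, 0xD8) = 0x75; 0x75 ⊕ 0xFA = 0x8F.
P[3]: D(K, 0x25) = 0xC2; 0xC2 ⊕ 0xD8 = 0x1A.
P[4]: D(K, 0x4D) = 0xEA; 0xEA ⊕ 0x25 = 0xCF.
P[5]: D(K, 0xBD) = 0x5A; 0x5A ⊕ 0x4D = 0x17.
P[6]: D(K, 0x28) = 0xC5; 0xC5 ⊕ 0xBD = 0x78.

P[1] = 0xA4, P[2] = 0x8F, P[3] = 0x1A, P[4] = 0xCF, P[5] = 0x17, P[6] = 0x78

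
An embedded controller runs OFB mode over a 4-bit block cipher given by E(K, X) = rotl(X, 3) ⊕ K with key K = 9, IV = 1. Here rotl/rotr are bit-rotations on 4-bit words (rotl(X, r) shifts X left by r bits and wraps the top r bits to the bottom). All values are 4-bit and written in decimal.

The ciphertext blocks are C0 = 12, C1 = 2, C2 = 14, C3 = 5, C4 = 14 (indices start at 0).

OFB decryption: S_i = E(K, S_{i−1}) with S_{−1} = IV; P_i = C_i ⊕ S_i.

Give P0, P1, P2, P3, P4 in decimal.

P0 = 13, P1 = 3, P2 = 15, P3 = 4, P4 = 15

P0: S = E(K, 1) = 1; 12 ⊕ 1 = 13.
P1: S = E(K, 1) = 1; 2 ⊕ 1 = 3.
P2: S = E(K, 1) = 1; 14 ⊕ 1 = 15.
P3: S = E(K, 1) = 1; 5 ⊕ 1 = 4.
P4: S = E(K, 1) = 1; 14 ⊕ 1 = 15.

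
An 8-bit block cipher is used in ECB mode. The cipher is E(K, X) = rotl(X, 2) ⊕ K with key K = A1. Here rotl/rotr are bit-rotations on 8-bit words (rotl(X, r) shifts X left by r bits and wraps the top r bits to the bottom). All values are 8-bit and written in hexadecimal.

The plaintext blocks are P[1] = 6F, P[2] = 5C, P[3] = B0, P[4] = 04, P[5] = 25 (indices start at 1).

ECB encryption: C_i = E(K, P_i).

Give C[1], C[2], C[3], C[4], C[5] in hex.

C[1]: E(K, 6F) = 1C.
C[2]: E(K, 5C) = D0.
C[3]: E(K, B0) = 63.
C[4]: E(K, 04) = B1.
C[5]: E(K, 25) = 35.

C[1] = 1C, C[2] = D0, C[3] = 63, C[4] = B1, C[5] = 35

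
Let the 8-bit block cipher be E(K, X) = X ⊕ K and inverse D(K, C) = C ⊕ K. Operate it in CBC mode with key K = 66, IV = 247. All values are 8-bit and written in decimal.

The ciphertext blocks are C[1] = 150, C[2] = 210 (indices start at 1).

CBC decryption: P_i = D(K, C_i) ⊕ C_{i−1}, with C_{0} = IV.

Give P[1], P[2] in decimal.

P[1] = 35, P[2] = 6

P[1]: D(K, 150) = 212; 212 ⊕ 247 = 35.
P[2]: D(K, 210) = 144; 144 ⊕ 150 = 6.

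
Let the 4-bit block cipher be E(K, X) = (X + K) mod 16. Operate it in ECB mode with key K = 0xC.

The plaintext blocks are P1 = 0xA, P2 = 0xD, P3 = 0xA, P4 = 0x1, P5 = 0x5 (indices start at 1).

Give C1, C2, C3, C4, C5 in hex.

C1 = 0x6, C2 = 0x9, C3 = 0x6, C4 = 0xD, C5 = 0x1

ECB encryption: C_i = E(K, P_i).
C1: E(K, 0xA) = 0x6.
C2: E(K, 0xD) = 0x9.
C3: E(K, 0xA) = 0x6.
C4: E(K, 0x1) = 0xD.
C5: E(K, 0x5) = 0x1.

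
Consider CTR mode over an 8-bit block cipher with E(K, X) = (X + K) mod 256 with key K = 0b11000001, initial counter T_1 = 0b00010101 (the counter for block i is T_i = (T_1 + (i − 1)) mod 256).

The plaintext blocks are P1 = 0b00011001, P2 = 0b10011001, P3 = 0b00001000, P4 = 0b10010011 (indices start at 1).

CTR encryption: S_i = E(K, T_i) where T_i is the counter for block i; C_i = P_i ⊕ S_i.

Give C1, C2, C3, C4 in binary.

C1: T = 0b00010101, S = E(K, T) = 0b11010110; 0b00011001 ⊕ 0b11010110 = 0b11001111.
C2: T = 0b00010110, S = E(K, T) = 0b11010111; 0b10011001 ⊕ 0b11010111 = 0b01001110.
C3: T = 0b00010111, S = E(K, T) = 0b11011000; 0b00001000 ⊕ 0b11011000 = 0b11010000.
C4: T = 0b00011000, S = E(K, T) = 0b11011001; 0b10010011 ⊕ 0b11011001 = 0b01001010.

C1 = 0b11001111, C2 = 0b01001110, C3 = 0b11010000, C4 = 0b01001010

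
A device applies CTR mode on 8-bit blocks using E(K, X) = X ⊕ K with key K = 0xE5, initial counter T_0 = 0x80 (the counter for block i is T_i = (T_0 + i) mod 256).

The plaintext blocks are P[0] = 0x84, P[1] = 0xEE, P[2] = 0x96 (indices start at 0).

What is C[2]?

C[2] = 0xF1

CTR encryption: S_i = E(K, T_i) where T_i is the counter for block i; C_i = P_i ⊕ S_i.
C[0]: T = 0x80, S = E(K, T) = 0x65; 0x84 ⊕ 0x65 = 0xE1.
C[1]: T = 0x81, S = E(K, T) = 0x64; 0xEE ⊕ 0x64 = 0x8A.
C[2]: T = 0x82, S = E(K, T) = 0x67; 0x96 ⊕ 0x67 = 0xF1.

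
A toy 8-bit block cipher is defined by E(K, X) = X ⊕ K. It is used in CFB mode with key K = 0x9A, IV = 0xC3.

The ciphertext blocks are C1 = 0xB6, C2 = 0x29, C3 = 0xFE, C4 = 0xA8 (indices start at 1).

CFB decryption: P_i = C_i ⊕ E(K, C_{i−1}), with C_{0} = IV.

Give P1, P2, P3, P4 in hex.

P1: E(K, 0xC3) = 0x59; 0xB6 ⊕ 0x59 = 0xEF.
P2: E(K, 0xB6) = 0x2C; 0x29 ⊕ 0x2C = 0x05.
P3: E(K, 0x29) = 0xB3; 0xFE ⊕ 0xB3 = 0x4D.
P4: E(K, 0xFE) = 0x64; 0xA8 ⊕ 0x64 = 0xCC.

P1 = 0xEF, P2 = 0x05, P3 = 0x4D, P4 = 0xCC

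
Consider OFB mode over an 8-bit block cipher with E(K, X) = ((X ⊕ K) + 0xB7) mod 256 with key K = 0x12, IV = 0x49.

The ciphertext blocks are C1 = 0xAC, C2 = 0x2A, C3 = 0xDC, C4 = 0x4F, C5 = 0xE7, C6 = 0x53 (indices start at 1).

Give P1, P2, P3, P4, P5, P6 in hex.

OFB decryption: S_i = E(K, S_{i−1}) with S_{0} = IV; P_i = C_i ⊕ S_i.
P1: S = E(K, 0x49) = 0x12; 0xAC ⊕ 0x12 = 0xBE.
P2: S = E(K, 0x12) = 0xB7; 0x2A ⊕ 0xB7 = 0x9D.
P3: S = E(K, 0xB7) = 0x5C; 0xDC ⊕ 0x5C = 0x80.
P4: S = E(K, 0x5C) = 0x05; 0x4F ⊕ 0x05 = 0x4A.
P5: S = E(K, 0x05) = 0xCE; 0xE7 ⊕ 0xCE = 0x29.
P6: S = E(K, 0xCE) = 0x93; 0x53 ⊕ 0x93 = 0xC0.

P1 = 0xBE, P2 = 0x9D, P3 = 0x80, P4 = 0x4A, P5 = 0x29, P6 = 0xC0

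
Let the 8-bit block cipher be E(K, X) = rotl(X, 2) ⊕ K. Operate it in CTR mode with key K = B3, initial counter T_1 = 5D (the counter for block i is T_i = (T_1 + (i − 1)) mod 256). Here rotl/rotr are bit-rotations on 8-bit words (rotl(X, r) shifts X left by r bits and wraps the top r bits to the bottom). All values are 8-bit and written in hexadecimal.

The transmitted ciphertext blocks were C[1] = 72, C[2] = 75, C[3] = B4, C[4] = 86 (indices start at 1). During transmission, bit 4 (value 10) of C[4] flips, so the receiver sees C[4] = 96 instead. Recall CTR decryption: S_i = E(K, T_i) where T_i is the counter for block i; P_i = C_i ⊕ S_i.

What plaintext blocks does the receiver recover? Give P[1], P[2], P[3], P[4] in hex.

P[1] = B4, P[2] = BF, P[3] = 7A, P[4] = A4

Only C[4] changed, to 96. In CTR, a change in C_i flips the same bit in P_i only; the keystream is unaffected. Decrypting the received ciphertext:
P[1]: T = 5D, S = E(K, T) = C6; 72 ⊕ C6 = B4.
P[2]: T = 5E, S = E(K, T) = CA; 75 ⊕ CA = BF.
P[3]: T = 5F, S = E(K, T) = CE; B4 ⊕ CE = 7A.
P[4]: T = 60, S = E(K, T) = 32; 96 ⊕ 32 = A4.
Blocks that differ from the original plaintext: P[4].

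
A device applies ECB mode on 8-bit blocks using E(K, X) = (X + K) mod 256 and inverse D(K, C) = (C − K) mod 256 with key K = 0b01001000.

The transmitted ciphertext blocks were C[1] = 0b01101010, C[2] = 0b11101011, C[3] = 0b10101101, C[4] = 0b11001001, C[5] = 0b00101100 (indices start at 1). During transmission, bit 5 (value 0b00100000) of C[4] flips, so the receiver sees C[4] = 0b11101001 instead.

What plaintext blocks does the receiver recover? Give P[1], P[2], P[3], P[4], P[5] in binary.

P[1] = 0b00100010, P[2] = 0b10100011, P[3] = 0b01100101, P[4] = 0b10100001, P[5] = 0b11100100

ECB decryption: P_i = D(K, C_i).
Only C[4] changed, to 0b11101001. In ECB, a change in C_i affects only P_i. Decrypting the received ciphertext:
P[1]: D(K, 0b01101010) = 0b00100010.
P[2]: D(K, 0b11101011) = 0b10100011.
P[3]: D(K, 0b10101101) = 0b01100101.
P[4]: D(K, 0b11101001) = 0b10100001.
P[5]: D(K, 0b00101100) = 0b11100100.
Blocks that differ from the original plaintext: P[4].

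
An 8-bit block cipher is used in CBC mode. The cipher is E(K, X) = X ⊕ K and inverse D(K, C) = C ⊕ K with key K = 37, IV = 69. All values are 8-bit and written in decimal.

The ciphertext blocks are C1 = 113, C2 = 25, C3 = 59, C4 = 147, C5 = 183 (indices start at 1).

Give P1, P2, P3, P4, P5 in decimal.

P1 = 17, P2 = 77, P3 = 7, P4 = 141, P5 = 1

CBC decryption: P_i = D(K, C_i) ⊕ C_{i−1}, with C_{0} = IV.
P1: D(K, 113) = 84; 84 ⊕ 69 = 17.
P2: D(K, 25) = 60; 60 ⊕ 113 = 77.
P3: D(K, 59) = 30; 30 ⊕ 25 = 7.
P4: D(K, 147) = 182; 182 ⊕ 59 = 141.
P5: D(K, 183) = 146; 146 ⊕ 147 = 1.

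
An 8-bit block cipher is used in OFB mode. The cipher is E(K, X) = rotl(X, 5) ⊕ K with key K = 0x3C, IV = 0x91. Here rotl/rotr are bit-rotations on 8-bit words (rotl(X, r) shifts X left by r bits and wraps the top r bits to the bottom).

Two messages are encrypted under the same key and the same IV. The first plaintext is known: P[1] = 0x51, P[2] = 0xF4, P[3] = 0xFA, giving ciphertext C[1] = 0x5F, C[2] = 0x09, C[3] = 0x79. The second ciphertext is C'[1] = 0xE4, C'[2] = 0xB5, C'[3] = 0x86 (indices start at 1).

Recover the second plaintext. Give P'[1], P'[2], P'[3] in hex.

In OFB with a reused IV, both messages share the same keystream S_i, so C_i ⊕ C'_i = P_i ⊕ P'_i and thus P'_i = P_i ⊕ C_i ⊕ C'_i.
P'[1]: 0x51 ⊕ 0x5F ⊕ 0xE4 = 0xEA.
P'[2]: 0xF4 ⊕ 0x09 ⊕ 0xB5 = 0x48.
P'[3]: 0xFA ⊕ 0x79 ⊕ 0x86 = 0x05.

P'[1] = 0xEA, P'[2] = 0x48, P'[3] = 0x05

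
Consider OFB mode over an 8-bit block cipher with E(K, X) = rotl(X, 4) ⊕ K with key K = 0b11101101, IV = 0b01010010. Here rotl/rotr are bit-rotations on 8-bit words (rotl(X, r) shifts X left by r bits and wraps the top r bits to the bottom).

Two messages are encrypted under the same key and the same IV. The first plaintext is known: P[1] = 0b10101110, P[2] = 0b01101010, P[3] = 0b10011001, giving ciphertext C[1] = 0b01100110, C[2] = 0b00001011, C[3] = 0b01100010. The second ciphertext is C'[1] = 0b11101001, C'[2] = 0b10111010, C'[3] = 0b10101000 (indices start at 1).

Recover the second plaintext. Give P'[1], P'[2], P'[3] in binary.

P'[1] = 0b00100001, P'[2] = 0b11011011, P'[3] = 0b01010011

In OFB with a reused IV, both messages share the same keystream S_i, so C_i ⊕ C'_i = P_i ⊕ P'_i and thus P'_i = P_i ⊕ C_i ⊕ C'_i.
P'[1]: 0b10101110 ⊕ 0b01100110 ⊕ 0b11101001 = 0b00100001.
P'[2]: 0b01101010 ⊕ 0b00001011 ⊕ 0b10111010 = 0b11011011.
P'[3]: 0b10011001 ⊕ 0b01100010 ⊕ 0b10101000 = 0b01010011.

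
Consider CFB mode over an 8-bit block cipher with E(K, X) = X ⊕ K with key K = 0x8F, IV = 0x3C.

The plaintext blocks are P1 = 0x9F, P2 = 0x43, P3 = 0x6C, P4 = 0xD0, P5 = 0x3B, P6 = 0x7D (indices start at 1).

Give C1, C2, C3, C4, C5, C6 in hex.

C1 = 0x2C, C2 = 0xE0, C3 = 0x03, C4 = 0x5C, C5 = 0xE8, C6 = 0x1A

CFB encryption: C_i = P_i ⊕ E(K, C_{i−1}), with C_{0} = IV.
C1: E(K, 0x3C) = 0xB3; 0x9F ⊕ 0xB3 = 0x2C.
C2: E(K, 0x2C) = 0xA3; 0x43 ⊕ 0xA3 = 0xE0.
C3: E(K, 0xE0) = 0x6F; 0x6C ⊕ 0x6F = 0x03.
C4: E(K, 0x03) = 0x8C; 0xD0 ⊕ 0x8C = 0x5C.
C5: E(K, 0x5C) = 0xD3; 0x3B ⊕ 0xD3 = 0xE8.
C6: E(K, 0xE8) = 0x67; 0x7D ⊕ 0x67 = 0x1A.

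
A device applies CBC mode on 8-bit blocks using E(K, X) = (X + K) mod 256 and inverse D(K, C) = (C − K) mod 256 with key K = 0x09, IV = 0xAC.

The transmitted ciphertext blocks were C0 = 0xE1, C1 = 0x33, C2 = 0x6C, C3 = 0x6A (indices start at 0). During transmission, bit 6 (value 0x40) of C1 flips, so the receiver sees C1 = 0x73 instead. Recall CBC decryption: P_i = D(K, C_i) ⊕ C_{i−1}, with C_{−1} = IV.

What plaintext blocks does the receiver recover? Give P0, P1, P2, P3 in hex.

P0 = 0x74, P1 = 0x8B, P2 = 0x10, P3 = 0x0D

Only C1 changed, to 0x73. In CBC, a change in C_i garbles P_i and flips the same bit in P_{i+1}. Decrypting the received ciphertext:
P0: D(K, 0xE1) = 0xD8; 0xD8 ⊕ 0xAC = 0x74.
P1: D(K, 0x73) = 0x6A; 0x6A ⊕ 0xE1 = 0x8B.
P2: D(K, 0x6C) = 0x63; 0x63 ⊕ 0x73 = 0x10.
P3: D(K, 0x6A) = 0x61; 0x61 ⊕ 0x6C = 0x0D.
Blocks that differ from the original plaintext: P1, P2.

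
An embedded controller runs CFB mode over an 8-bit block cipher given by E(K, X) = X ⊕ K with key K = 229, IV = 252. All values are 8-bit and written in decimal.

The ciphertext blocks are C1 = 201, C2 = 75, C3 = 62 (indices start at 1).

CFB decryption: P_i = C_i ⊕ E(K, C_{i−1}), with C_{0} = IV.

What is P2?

P2: E(K, 201) = 44; 75 ⊕ 44 = 103.

P2 = 103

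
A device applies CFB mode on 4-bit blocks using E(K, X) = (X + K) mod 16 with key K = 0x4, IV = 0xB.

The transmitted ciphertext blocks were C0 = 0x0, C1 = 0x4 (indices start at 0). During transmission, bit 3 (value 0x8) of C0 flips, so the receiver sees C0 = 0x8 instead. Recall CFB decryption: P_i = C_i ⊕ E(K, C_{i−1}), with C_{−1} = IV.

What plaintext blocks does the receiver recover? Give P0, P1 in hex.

Only C0 changed, to 0x8. In CFB, a change in C_i flips the same bit in P_i and garbles P_{i+1}. Decrypting the received ciphertext:
P0: E(K, 0xB) = 0xF; 0x8 ⊕ 0xF = 0x7.
P1: E(K, 0x8) = 0xC; 0x4 ⊕ 0xC = 0x8.
Blocks that differ from the original plaintext: P0, P1.

P0 = 0x7, P1 = 0x8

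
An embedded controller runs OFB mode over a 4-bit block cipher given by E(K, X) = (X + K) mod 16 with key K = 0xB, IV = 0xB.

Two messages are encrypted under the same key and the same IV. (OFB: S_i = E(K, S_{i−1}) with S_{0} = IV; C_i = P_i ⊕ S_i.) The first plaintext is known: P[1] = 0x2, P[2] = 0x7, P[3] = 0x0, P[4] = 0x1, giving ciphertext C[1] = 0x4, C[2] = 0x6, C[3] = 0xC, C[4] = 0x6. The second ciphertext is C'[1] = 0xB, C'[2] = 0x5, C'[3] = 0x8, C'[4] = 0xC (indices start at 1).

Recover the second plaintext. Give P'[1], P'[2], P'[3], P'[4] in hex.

P'[1] = 0xD, P'[2] = 0x4, P'[3] = 0x4, P'[4] = 0xB

In OFB with a reused IV, both messages share the same keystream S_i, so C_i ⊕ C'_i = P_i ⊕ P'_i and thus P'_i = P_i ⊕ C_i ⊕ C'_i.
P'[1]: 0x2 ⊕ 0x4 ⊕ 0xB = 0xD.
P'[2]: 0x7 ⊕ 0x6 ⊕ 0x5 = 0x4.
P'[3]: 0x0 ⊕ 0xC ⊕ 0x8 = 0x4.
P'[4]: 0x1 ⊕ 0x6 ⊕ 0xC = 0xB.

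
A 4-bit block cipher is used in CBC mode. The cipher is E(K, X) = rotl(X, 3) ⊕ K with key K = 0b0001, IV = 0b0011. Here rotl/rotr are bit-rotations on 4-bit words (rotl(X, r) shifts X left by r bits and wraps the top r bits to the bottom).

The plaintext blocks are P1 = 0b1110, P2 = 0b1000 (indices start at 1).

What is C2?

C2 = 0b1010

CBC encryption: C_i = E(K, P_i ⊕ C_{i−1}), with C_{0} = IV.
C1: P1 ⊕ 0b0011 = 0b1101; E(K, 0b1101) = 0b1111.
C2: P2 ⊕ 0b1111 = 0b0111; E(K, 0b0111) = 0b1010.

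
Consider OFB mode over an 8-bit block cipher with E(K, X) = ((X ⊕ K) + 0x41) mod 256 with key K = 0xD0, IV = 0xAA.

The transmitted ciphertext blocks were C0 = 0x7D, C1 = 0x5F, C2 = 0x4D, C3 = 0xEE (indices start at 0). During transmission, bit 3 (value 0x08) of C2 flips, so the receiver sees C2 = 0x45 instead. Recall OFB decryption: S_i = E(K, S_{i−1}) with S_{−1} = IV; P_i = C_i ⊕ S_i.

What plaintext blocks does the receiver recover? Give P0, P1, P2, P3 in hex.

Only C2 changed, to 0x45. In OFB, a change in C_i flips the same bit in P_i only; the keystream is unaffected. Decrypting the received ciphertext:
P0: S = E(K, 0xAA) = 0xBB; 0x7D ⊕ 0xBB = 0xC6.
P1: S = E(K, 0xBB) = 0xAC; 0x5F ⊕ 0xAC = 0xF3.
P2: S = E(K, 0xAC) = 0xBD; 0x45 ⊕ 0xBD = 0xF8.
P3: S = E(K, 0xBD) = 0xAE; 0xEE ⊕ 0xAE = 0x40.
Blocks that differ from the original plaintext: P2.

P0 = 0xC6, P1 = 0xF3, P2 = 0xF8, P3 = 0x40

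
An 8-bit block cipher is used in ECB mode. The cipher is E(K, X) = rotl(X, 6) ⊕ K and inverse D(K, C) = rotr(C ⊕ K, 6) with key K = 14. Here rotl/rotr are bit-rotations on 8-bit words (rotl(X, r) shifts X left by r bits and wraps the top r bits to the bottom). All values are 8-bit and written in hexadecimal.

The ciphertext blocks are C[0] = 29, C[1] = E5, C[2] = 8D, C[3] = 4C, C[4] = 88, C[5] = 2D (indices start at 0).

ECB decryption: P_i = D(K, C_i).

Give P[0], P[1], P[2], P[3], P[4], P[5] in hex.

P[0] = F4, P[1] = C7, P[2] = 66, P[3] = 61, P[4] = 72, P[5] = E4

P[0]: D(K, 29) = F4.
P[1]: D(K, E5) = C7.
P[2]: D(K, 8D) = 66.
P[3]: D(K, 4C) = 61.
P[4]: D(K, 88) = 72.
P[5]: D(K, 2D) = E4.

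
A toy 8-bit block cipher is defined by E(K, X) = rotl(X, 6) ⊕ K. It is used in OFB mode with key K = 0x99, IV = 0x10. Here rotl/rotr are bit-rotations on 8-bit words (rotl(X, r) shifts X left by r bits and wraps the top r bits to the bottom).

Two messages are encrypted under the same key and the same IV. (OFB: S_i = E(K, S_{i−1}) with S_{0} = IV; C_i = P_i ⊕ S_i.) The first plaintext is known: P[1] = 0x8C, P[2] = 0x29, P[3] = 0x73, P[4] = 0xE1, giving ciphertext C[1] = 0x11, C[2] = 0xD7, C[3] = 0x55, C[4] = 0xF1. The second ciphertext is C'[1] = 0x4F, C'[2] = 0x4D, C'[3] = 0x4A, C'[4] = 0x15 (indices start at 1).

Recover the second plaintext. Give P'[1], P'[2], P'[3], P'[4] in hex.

In OFB with a reused IV, both messages share the same keystream S_i, so C_i ⊕ C'_i = P_i ⊕ P'_i and thus P'_i = P_i ⊕ C_i ⊕ C'_i.
P'[1]: 0x8C ⊕ 0x11 ⊕ 0x4F = 0xD2.
P'[2]: 0x29 ⊕ 0xD7 ⊕ 0x4D = 0xB3.
P'[3]: 0x73 ⊕ 0x55 ⊕ 0x4A = 0x6C.
P'[4]: 0xE1 ⊕ 0xF1 ⊕ 0x15 = 0x05.

P'[1] = 0xD2, P'[2] = 0xB3, P'[3] = 0x6C, P'[4] = 0x05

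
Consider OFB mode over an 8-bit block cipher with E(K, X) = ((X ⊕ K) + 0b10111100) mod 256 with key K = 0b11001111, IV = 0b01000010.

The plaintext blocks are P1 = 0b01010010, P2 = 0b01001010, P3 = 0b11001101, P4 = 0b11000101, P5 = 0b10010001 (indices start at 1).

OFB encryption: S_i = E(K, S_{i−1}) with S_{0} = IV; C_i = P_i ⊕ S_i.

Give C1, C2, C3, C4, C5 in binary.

C1: S = E(K, 0b01000010) = 0b01001001; 0b01010010 ⊕ 0b01001001 = 0b00011011.
C2: S = E(K, 0b01001001) = 0b01000010; 0b01001010 ⊕ 0b01000010 = 0b00001000.
C3: S = E(K, 0b01000010) = 0b01001001; 0b11001101 ⊕ 0b01001001 = 0b10000100.
C4: S = E(K, 0b01001001) = 0b01000010; 0b11000101 ⊕ 0b01000010 = 0b10000111.
C5: S = E(K, 0b01000010) = 0b01001001; 0b10010001 ⊕ 0b01001001 = 0b11011000.

C1 = 0b00011011, C2 = 0b00001000, C3 = 0b10000100, C4 = 0b10000111, C5 = 0b11011000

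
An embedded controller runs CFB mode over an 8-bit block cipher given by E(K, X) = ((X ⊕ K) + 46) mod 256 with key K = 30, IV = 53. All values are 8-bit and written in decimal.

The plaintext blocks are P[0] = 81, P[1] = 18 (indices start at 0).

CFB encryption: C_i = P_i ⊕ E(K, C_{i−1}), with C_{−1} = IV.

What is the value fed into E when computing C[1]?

8

C[0]: E(K, 53) = 89; 81 ⊕ 89 = 8.
C[1]: E(K, 8) = 68; 18 ⊕ 68 = 86.
So the input to E for block [1] is 8.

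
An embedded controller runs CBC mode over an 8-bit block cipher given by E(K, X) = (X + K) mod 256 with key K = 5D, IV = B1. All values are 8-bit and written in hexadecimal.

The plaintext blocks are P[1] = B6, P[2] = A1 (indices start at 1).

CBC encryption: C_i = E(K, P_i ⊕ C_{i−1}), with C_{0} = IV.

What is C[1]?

C[1] = 64

C[1]: P[1] ⊕ B1 = 07; E(K, 07) = 64.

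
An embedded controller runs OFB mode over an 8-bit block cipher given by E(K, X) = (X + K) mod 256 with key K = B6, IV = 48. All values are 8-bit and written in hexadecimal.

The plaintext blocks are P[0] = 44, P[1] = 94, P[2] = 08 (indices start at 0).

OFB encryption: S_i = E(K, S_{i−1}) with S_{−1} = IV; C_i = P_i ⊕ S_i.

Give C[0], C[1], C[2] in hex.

C[0]: S = E(K, 48) = FE; 44 ⊕ FE = BA.
C[1]: S = E(K, FE) = B4; 94 ⊕ B4 = 20.
C[2]: S = E(K, B4) = 6A; 08 ⊕ 6A = 62.

C[0] = BA, C[1] = 20, C[2] = 62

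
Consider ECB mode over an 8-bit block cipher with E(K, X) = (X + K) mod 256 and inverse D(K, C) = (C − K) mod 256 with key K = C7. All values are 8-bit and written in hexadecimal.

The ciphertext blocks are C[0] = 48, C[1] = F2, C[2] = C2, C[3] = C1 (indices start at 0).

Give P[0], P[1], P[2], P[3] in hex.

P[0] = 81, P[1] = 2B, P[2] = FB, P[3] = FA

ECB decryption: P_i = D(K, C_i).
P[0]: D(K, 48) = 81.
P[1]: D(K, F2) = 2B.
P[2]: D(K, C2) = FB.
P[3]: D(K, C1) = FA.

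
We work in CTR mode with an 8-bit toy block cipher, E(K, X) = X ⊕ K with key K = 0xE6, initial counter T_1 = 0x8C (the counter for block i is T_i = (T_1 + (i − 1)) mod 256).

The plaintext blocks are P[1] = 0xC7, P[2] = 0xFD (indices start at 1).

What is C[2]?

CTR encryption: S_i = E(K, T_i) where T_i is the counter for block i; C_i = P_i ⊕ S_i.
C[1]: T = 0x8C, S = E(K, T) = 0x6A; 0xC7 ⊕ 0x6A = 0xAD.
C[2]: T = 0x8D, S = E(K, T) = 0x6B; 0xFD ⊕ 0x6B = 0x96.

C[2] = 0x96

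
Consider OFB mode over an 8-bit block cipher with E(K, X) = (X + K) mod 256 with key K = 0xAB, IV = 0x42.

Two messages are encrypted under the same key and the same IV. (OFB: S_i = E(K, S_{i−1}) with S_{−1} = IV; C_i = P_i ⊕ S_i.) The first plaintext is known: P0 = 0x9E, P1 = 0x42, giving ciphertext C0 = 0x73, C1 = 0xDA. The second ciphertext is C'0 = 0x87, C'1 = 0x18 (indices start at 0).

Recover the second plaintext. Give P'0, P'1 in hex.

P'0 = 0x6A, P'1 = 0x80

In OFB with a reused IV, both messages share the same keystream S_i, so C_i ⊕ C'_i = P_i ⊕ P'_i and thus P'_i = P_i ⊕ C_i ⊕ C'_i.
P'0: 0x9E ⊕ 0x73 ⊕ 0x87 = 0x6A.
P'1: 0x42 ⊕ 0xDA ⊕ 0x18 = 0x80.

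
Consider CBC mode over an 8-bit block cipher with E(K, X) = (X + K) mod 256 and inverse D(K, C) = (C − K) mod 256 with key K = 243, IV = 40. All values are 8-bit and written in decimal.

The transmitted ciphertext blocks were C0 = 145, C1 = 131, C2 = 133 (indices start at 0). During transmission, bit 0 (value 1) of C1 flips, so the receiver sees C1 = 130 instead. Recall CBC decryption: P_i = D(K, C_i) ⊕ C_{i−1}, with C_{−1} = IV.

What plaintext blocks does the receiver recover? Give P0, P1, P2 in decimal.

Only C1 changed, to 130. In CBC, a change in C_i garbles P_i and flips the same bit in P_{i+1}. Decrypting the received ciphertext:
P0: D(K, 145) = 158; 158 ⊕ 40 = 182.
P1: D(K, 130) = 143; 143 ⊕ 145 = 30.
P2: D(K, 133) = 146; 146 ⊕ 130 = 16.
Blocks that differ from the original plaintext: P1, P2.

P0 = 182, P1 = 30, P2 = 16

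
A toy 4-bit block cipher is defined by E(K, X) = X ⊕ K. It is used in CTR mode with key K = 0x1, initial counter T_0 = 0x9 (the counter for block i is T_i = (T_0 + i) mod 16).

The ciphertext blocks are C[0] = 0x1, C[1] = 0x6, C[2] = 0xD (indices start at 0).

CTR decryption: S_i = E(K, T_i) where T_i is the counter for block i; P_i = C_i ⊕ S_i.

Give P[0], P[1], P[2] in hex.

P[0] = 0x9, P[1] = 0xD, P[2] = 0x7

P[0]: T = 0x9, S = E(K, T) = 0x8; 0x1 ⊕ 0x8 = 0x9.
P[1]: T = 0xA, S = E(K, T) = 0xB; 0x6 ⊕ 0xB = 0xD.
P[2]: T = 0xB, S = E(K, T) = 0xA; 0xD ⊕ 0xA = 0x7.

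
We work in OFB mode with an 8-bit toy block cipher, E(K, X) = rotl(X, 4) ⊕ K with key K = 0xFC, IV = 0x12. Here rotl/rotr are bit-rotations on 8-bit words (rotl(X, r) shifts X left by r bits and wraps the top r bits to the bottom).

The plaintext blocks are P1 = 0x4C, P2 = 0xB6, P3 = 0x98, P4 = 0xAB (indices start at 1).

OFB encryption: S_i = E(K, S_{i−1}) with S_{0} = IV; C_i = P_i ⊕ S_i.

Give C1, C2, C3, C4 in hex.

C1 = 0x91, C2 = 0x97, C3 = 0x76, C4 = 0xB9

C1: S = E(K, 0x12) = 0xDD; 0x4C ⊕ 0xDD = 0x91.
C2: S = E(K, 0xDD) = 0x21; 0xB6 ⊕ 0x21 = 0x97.
C3: S = E(K, 0x21) = 0xEE; 0x98 ⊕ 0xEE = 0x76.
C4: S = E(K, 0xEE) = 0x12; 0xAB ⊕ 0x12 = 0xB9.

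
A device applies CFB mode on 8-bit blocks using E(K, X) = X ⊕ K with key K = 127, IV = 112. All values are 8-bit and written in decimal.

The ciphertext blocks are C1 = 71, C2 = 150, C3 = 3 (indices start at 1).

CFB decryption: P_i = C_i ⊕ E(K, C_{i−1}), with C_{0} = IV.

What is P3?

P3 = 234

P3: E(K, 150) = 233; 3 ⊕ 233 = 234.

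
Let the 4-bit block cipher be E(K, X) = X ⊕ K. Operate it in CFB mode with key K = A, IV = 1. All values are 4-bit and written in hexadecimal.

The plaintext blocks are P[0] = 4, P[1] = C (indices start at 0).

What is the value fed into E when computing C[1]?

F

CFB encryption: C_i = P_i ⊕ E(K, C_{i−1}), with C_{−1} = IV.
C[0]: E(K, 1) = B; 4 ⊕ B = F.
C[1]: E(K, F) = 5; C ⊕ 5 = 9.
So the input to E for block [1] is F.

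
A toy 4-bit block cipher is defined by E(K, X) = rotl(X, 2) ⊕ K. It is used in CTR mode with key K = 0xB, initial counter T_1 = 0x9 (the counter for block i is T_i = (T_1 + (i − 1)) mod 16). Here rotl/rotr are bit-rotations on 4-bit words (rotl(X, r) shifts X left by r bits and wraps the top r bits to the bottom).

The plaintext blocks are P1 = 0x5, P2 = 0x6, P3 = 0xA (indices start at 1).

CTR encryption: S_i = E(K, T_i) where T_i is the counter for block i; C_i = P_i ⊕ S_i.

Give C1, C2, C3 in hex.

C1 = 0x8, C2 = 0x7, C3 = 0xF

C1: T = 0x9, S = E(K, T) = 0xD; 0x5 ⊕ 0xD = 0x8.
C2: T = 0xA, S = E(K, T) = 0x1; 0x6 ⊕ 0x1 = 0x7.
C3: T = 0xB, S = E(K, T) = 0x5; 0xA ⊕ 0x5 = 0xF.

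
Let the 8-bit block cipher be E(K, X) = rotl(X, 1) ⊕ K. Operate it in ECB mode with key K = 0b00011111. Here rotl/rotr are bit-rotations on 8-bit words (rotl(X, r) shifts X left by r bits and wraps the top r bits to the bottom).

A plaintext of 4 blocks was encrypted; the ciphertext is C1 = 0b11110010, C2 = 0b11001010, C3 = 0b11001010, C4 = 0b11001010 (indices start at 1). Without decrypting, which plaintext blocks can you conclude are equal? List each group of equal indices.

ECB encrypts each block independently with the same key, so equal ciphertext blocks imply equal plaintext blocks.
C2 = C3 = C4 = 0b11001010, so P2 = P3 = P4.

P2 = P3 = P4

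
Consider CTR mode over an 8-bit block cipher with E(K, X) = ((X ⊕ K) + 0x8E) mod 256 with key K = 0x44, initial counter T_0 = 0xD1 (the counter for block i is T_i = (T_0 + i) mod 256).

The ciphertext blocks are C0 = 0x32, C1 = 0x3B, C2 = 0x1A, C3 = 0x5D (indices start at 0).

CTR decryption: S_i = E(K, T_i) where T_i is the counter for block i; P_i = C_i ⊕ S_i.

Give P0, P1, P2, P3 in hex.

P0: T = 0xD1, S = E(K, T) = 0x23; 0x32 ⊕ 0x23 = 0x11.
P1: T = 0xD2, S = E(K, T) = 0x24; 0x3B ⊕ 0x24 = 0x1F.
P2: T = 0xD3, S = E(K, T) = 0x25; 0x1A ⊕ 0x25 = 0x3F.
P3: T = 0xD4, S = E(K, T) = 0x1E; 0x5D ⊕ 0x1E = 0x43.

P0 = 0x11, P1 = 0x1F, P2 = 0x3F, P3 = 0x43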